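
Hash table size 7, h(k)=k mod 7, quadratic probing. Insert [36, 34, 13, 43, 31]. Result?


Insertions: 36->slot 1; 34->slot 6; 13->slot 0; 43->slot 2; 31->slot 3
Table: [13, 36, 43, 31, None, None, 34]


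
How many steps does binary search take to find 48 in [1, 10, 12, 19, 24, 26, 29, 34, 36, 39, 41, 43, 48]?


Search for 48:
[0,12] mid=6 arr[6]=29
[7,12] mid=9 arr[9]=39
[10,12] mid=11 arr[11]=43
[12,12] mid=12 arr[12]=48
Total: 4 comparisons


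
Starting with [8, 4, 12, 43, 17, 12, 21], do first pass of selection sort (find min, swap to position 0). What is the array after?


After one pass: [4, 8, 12, 43, 17, 12, 21]


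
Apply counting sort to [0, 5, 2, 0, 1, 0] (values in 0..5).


Count array: [3, 1, 1, 0, 0, 1]
Reconstruct: [0, 0, 0, 1, 2, 5]


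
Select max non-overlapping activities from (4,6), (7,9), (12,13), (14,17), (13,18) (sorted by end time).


Greedy: pick earliest-ending, then skip overlaps.
Selected (4 activities): [(4, 6), (7, 9), (12, 13), (14, 17)]


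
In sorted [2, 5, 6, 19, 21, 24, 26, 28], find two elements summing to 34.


Two pointers: lo=0, hi=7
Found pair: (6, 28) summing to 34


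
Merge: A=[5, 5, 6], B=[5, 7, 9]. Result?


Compare heads, take smaller each step.
Merged: [5, 5, 5, 6, 7, 9]


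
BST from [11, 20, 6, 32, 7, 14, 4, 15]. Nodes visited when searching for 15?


BST root = 11
Search for 15: compare at each node
Path: [11, 20, 14, 15]


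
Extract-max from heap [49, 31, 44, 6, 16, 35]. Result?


Max = 49
Replace root with last, heapify down
Resulting heap: [44, 31, 35, 6, 16]


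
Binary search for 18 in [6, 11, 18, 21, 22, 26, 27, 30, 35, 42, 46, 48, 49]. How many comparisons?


Search for 18:
[0,12] mid=6 arr[6]=27
[0,5] mid=2 arr[2]=18
Total: 2 comparisons


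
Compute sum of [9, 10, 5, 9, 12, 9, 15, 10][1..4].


Prefix sums: [0, 9, 19, 24, 33, 45, 54, 69, 79]
Sum[1..4] = prefix[5] - prefix[1] = 45 - 9 = 36


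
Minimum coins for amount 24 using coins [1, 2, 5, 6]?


dp[0]=0; dp[i]=1+min(dp[i-c] for c in coins)
...dp[19]=4, dp[20]=4, dp[21]=4, dp[22]=4, dp[23]=4, dp[24]=4
Minimum coins for 24 = 4


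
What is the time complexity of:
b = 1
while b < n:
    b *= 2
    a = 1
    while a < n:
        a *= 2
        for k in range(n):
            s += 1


Per nesting level: O(log n) * O(log n) * O(n) = O(n (log n)^2)
Complexity: O(n (log n)^2)


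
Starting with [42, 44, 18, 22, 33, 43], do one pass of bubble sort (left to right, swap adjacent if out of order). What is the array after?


After one pass: [42, 18, 22, 33, 43, 44]


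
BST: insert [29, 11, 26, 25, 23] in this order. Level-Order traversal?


Root = 29; build tree by BST insertion.
Level-Order traversal: [29, 11, 26, 25, 23]


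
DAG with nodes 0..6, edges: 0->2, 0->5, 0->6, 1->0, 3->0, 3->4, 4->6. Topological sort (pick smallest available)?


Kahn's algorithm, process smallest node first
Order: [1, 3, 0, 2, 4, 5, 6]


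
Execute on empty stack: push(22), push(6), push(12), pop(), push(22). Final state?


push(22) -> [22]
push(6) -> [22, 6]
push(12) -> [22, 6, 12]
pop() returns 12 -> [22, 6]
push(22) -> [22, 6, 22]
Final stack (bottom to top): [22, 6, 22]


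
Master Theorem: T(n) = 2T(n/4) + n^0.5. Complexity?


a=2, b=4, c=0.5. log_4(2)=0.5 = c=0.5. Case 2: O(n^c log n) = O(sqrt(n) log n)
Complexity: O(sqrt(n) log n)


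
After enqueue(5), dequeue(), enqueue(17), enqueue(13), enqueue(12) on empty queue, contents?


enqueue(5) -> [5]
dequeue() returns 5 -> []
enqueue(17) -> [17]
enqueue(13) -> [17, 13]
enqueue(12) -> [17, 13, 12]
Final queue (front to back): [17, 13, 12]


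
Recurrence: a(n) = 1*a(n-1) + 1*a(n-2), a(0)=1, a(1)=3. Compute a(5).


Build bottom-up:
...a(3)=7, a(4)=11, a(5)=1*11+1*7=18


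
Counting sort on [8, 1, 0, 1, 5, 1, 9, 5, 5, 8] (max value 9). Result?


Count array: [1, 3, 0, 0, 0, 3, 0, 0, 2, 1]
Reconstruct: [0, 1, 1, 1, 5, 5, 5, 8, 8, 9]


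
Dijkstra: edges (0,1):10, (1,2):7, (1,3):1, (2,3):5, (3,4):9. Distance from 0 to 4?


Dijkstra from 0:
Distances: {0: 0, 1: 10, 2: 16, 3: 11, 4: 20}
Shortest distance to 4 = 20, path = [0, 1, 3, 4]


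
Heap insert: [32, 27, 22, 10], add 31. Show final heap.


Append 31: [32, 27, 22, 10, 31]
Bubble up: swap idx 4(31) with idx 1(27)
Result: [32, 31, 22, 10, 27]


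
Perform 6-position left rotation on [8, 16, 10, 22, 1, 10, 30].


Left rotate by 6: [30, 8, 16, 10, 22, 1, 10]


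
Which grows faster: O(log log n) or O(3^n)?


double-logarithmic grows slower than exponential (base 3)
O(log log n) is asymptotically smaller; O(3^n) grows faster


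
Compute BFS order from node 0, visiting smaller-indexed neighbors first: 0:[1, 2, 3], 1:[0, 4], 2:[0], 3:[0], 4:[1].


BFS queue: start with [0]
Visit order: [0, 1, 2, 3, 4]


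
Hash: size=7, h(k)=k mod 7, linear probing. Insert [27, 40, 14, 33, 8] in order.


Insertions: 27->slot 6; 40->slot 5; 14->slot 0; 33->slot 1; 8->slot 2
Table: [14, 33, 8, None, None, 40, 27]


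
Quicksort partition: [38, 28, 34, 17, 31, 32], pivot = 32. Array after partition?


Elements <= 32 go left of pivot.
Result: [28, 17, 31, 32, 34, 38], pivot at index 3


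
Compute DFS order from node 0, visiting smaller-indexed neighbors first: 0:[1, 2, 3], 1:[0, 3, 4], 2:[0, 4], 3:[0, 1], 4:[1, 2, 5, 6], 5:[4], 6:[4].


DFS stack-based: start with [0]
Visit order: [0, 1, 3, 4, 2, 5, 6]


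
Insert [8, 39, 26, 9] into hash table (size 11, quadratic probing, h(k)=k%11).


Insertions: 8->slot 8; 39->slot 6; 26->slot 4; 9->slot 9
Table: [None, None, None, None, 26, None, 39, None, 8, 9, None]


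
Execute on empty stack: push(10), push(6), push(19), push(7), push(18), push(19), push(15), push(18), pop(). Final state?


push(10) -> [10]
push(6) -> [10, 6]
push(19) -> [10, 6, 19]
push(7) -> [10, 6, 19, 7]
push(18) -> [10, 6, 19, 7, 18]
push(19) -> [10, 6, 19, 7, 18, 19]
push(15) -> [10, 6, 19, 7, 18, 19, 15]
push(18) -> [10, 6, 19, 7, 18, 19, 15, 18]
pop() returns 18 -> [10, 6, 19, 7, 18, 19, 15]
Final stack (bottom to top): [10, 6, 19, 7, 18, 19, 15]


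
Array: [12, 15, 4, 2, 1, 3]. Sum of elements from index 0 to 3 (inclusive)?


Prefix sums: [0, 12, 27, 31, 33, 34, 37]
Sum[0..3] = prefix[4] - prefix[0] = 33 - 0 = 33


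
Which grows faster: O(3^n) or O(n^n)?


exponential (base 3) grows slower than n^n
O(3^n) is asymptotically smaller; O(n^n) grows faster


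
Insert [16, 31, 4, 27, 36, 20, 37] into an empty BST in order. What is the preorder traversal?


Root = 16; build tree by BST insertion.
Preorder traversal: [16, 4, 31, 27, 20, 36, 37]


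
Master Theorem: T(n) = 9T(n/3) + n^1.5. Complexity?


a=9, b=3, c=1.5. log_3(9)=2 > c=1.5. Case 1: O(n^log_b(a)) = O(n^2)
Complexity: O(n^2)


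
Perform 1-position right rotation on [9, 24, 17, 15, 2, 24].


Right rotate by 1: [24, 9, 24, 17, 15, 2]


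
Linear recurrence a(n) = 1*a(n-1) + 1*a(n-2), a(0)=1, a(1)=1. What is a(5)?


Build bottom-up:
...a(3)=3, a(4)=5, a(5)=1*5+1*3=8


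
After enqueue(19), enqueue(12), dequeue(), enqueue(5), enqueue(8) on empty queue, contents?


enqueue(19) -> [19]
enqueue(12) -> [19, 12]
dequeue() returns 19 -> [12]
enqueue(5) -> [12, 5]
enqueue(8) -> [12, 5, 8]
Final queue (front to back): [12, 5, 8]


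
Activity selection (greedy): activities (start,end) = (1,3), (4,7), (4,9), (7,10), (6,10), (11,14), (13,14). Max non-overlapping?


Greedy: pick earliest-ending, then skip overlaps.
Selected (4 activities): [(1, 3), (4, 7), (7, 10), (11, 14)]


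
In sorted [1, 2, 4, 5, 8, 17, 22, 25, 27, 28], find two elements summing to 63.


Two pointers: lo=0, hi=9
No pair sums to 63


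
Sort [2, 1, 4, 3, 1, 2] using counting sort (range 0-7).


Count array: [0, 2, 2, 1, 1, 0, 0, 0]
Reconstruct: [1, 1, 2, 2, 3, 4]


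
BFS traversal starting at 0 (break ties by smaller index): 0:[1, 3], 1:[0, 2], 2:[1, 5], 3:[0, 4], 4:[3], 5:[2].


BFS queue: start with [0]
Visit order: [0, 1, 3, 2, 4, 5]


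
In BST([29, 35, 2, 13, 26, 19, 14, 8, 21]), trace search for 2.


BST root = 29
Search for 2: compare at each node
Path: [29, 2]


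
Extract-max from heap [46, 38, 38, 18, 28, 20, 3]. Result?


Max = 46
Replace root with last, heapify down
Resulting heap: [38, 28, 38, 18, 3, 20]


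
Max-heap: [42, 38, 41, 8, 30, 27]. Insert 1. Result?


Append 1: [42, 38, 41, 8, 30, 27, 1]
Bubble up: no swaps needed
Result: [42, 38, 41, 8, 30, 27, 1]


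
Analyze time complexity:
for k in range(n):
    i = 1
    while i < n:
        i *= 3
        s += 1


Per nesting level: O(n) * O(log n) = O(n log n)
Complexity: O(n log n)


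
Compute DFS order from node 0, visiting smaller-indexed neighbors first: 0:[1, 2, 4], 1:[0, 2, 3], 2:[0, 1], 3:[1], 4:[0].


DFS stack-based: start with [0]
Visit order: [0, 1, 2, 3, 4]


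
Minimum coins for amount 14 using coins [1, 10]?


dp[0]=0; dp[i]=1+min(dp[i-c] for c in coins)
...dp[9]=9, dp[10]=1, dp[11]=2, dp[12]=3, dp[13]=4, dp[14]=5
Minimum coins for 14 = 5


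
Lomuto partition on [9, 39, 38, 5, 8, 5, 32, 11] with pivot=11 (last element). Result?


Elements <= 11 go left of pivot.
Result: [9, 5, 8, 5, 11, 39, 32, 38], pivot at index 4


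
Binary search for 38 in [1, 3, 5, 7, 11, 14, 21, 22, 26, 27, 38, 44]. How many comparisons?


Search for 38:
[0,11] mid=5 arr[5]=14
[6,11] mid=8 arr[8]=26
[9,11] mid=10 arr[10]=38
Total: 3 comparisons


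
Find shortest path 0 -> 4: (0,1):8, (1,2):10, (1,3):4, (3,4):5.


Dijkstra from 0:
Distances: {0: 0, 1: 8, 2: 18, 3: 12, 4: 17}
Shortest distance to 4 = 17, path = [0, 1, 3, 4]


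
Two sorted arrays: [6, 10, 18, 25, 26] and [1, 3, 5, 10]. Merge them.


Compare heads, take smaller each step.
Merged: [1, 3, 5, 6, 10, 10, 18, 25, 26]


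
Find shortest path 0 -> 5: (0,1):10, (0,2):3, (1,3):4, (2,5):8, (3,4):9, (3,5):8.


Dijkstra from 0:
Distances: {0: 0, 1: 10, 2: 3, 3: 14, 4: 23, 5: 11}
Shortest distance to 5 = 11, path = [0, 2, 5]


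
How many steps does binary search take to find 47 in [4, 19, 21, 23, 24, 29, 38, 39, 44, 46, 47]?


Search for 47:
[0,10] mid=5 arr[5]=29
[6,10] mid=8 arr[8]=44
[9,10] mid=9 arr[9]=46
[10,10] mid=10 arr[10]=47
Total: 4 comparisons


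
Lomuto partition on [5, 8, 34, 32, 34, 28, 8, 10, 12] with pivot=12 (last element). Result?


Elements <= 12 go left of pivot.
Result: [5, 8, 8, 10, 12, 28, 34, 32, 34], pivot at index 4


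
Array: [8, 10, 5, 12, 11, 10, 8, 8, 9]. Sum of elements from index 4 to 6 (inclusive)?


Prefix sums: [0, 8, 18, 23, 35, 46, 56, 64, 72, 81]
Sum[4..6] = prefix[7] - prefix[4] = 64 - 35 = 29


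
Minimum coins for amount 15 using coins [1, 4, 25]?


dp[0]=0; dp[i]=1+min(dp[i-c] for c in coins)
...dp[10]=4, dp[11]=5, dp[12]=3, dp[13]=4, dp[14]=5, dp[15]=6
Minimum coins for 15 = 6


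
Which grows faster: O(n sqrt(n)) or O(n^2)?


n^1.5 grows slower than quadratic
O(n sqrt(n)) is asymptotically smaller; O(n^2) grows faster


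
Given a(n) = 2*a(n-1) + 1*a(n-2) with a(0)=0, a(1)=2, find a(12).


Build bottom-up:
...a(10)=4756, a(11)=11482, a(12)=2*11482+1*4756=27720


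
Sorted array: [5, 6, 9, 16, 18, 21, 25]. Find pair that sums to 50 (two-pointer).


Two pointers: lo=0, hi=6
No pair sums to 50


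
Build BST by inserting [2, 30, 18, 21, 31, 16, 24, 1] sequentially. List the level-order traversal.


Root = 2; build tree by BST insertion.
Level-Order traversal: [2, 1, 30, 18, 31, 16, 21, 24]


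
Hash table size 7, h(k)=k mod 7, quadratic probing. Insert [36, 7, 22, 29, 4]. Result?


Insertions: 36->slot 1; 7->slot 0; 22->slot 2; 29->slot 5; 4->slot 4
Table: [7, 36, 22, None, 4, 29, None]


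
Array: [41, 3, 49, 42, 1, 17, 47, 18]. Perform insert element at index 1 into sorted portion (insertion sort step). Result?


After one pass: [3, 41, 49, 42, 1, 17, 47, 18]


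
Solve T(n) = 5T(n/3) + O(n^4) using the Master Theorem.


a=5, b=3, c=4. log_3(5)=1.465 < c=4. Case 3: O(n^c) = O(n^4)
Complexity: O(n^4)


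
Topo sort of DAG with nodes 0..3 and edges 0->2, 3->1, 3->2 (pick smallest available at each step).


Kahn's algorithm, process smallest node first
Order: [0, 3, 1, 2]


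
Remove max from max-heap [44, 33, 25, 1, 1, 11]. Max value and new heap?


Max = 44
Replace root with last, heapify down
Resulting heap: [33, 11, 25, 1, 1]


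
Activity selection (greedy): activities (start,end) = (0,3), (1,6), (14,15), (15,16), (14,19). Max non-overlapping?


Greedy: pick earliest-ending, then skip overlaps.
Selected (3 activities): [(0, 3), (14, 15), (15, 16)]


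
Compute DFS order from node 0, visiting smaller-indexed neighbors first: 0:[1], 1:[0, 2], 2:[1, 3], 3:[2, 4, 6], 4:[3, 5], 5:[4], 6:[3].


DFS stack-based: start with [0]
Visit order: [0, 1, 2, 3, 4, 5, 6]


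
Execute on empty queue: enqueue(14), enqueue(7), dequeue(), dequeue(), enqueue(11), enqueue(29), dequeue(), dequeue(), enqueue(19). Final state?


enqueue(14) -> [14]
enqueue(7) -> [14, 7]
dequeue() returns 14 -> [7]
dequeue() returns 7 -> []
enqueue(11) -> [11]
enqueue(29) -> [11, 29]
dequeue() returns 11 -> [29]
dequeue() returns 29 -> []
enqueue(19) -> [19]
Final queue (front to back): [19]


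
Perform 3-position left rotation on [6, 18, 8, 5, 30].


Left rotate by 3: [5, 30, 6, 18, 8]


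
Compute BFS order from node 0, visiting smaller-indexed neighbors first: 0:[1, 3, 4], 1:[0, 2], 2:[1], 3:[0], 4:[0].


BFS queue: start with [0]
Visit order: [0, 1, 3, 4, 2]


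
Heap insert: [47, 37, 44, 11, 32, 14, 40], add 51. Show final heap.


Append 51: [47, 37, 44, 11, 32, 14, 40, 51]
Bubble up: swap idx 7(51) with idx 3(11); swap idx 3(51) with idx 1(37); swap idx 1(51) with idx 0(47)
Result: [51, 47, 44, 37, 32, 14, 40, 11]


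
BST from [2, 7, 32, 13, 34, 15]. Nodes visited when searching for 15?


BST root = 2
Search for 15: compare at each node
Path: [2, 7, 32, 13, 15]


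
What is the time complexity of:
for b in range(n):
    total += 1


Per nesting level: O(n) = O(n)
Complexity: O(n)


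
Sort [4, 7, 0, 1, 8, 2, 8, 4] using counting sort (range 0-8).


Count array: [1, 1, 1, 0, 2, 0, 0, 1, 2]
Reconstruct: [0, 1, 2, 4, 4, 7, 8, 8]


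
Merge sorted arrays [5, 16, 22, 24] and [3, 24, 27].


Compare heads, take smaller each step.
Merged: [3, 5, 16, 22, 24, 24, 27]


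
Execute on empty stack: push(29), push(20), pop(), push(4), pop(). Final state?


push(29) -> [29]
push(20) -> [29, 20]
pop() returns 20 -> [29]
push(4) -> [29, 4]
pop() returns 4 -> [29]
Final stack (bottom to top): [29]


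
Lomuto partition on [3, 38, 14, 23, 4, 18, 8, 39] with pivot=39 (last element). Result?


Elements <= 39 go left of pivot.
Result: [3, 38, 14, 23, 4, 18, 8, 39], pivot at index 7


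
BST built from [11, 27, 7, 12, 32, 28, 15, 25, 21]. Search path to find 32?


BST root = 11
Search for 32: compare at each node
Path: [11, 27, 32]


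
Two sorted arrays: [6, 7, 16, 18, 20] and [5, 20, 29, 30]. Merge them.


Compare heads, take smaller each step.
Merged: [5, 6, 7, 16, 18, 20, 20, 29, 30]


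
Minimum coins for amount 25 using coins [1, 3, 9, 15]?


dp[0]=0; dp[i]=1+min(dp[i-c] for c in coins)
...dp[20]=4, dp[21]=3, dp[22]=4, dp[23]=5, dp[24]=2, dp[25]=3
Minimum coins for 25 = 3


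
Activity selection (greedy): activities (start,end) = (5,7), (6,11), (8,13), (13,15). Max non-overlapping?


Greedy: pick earliest-ending, then skip overlaps.
Selected (3 activities): [(5, 7), (8, 13), (13, 15)]


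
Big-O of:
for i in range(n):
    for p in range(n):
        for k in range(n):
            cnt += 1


Per nesting level: O(n) * O(n) * O(n) = O(n^3)
Complexity: O(n^3)


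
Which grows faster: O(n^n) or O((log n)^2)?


polylogarithmic grows slower than n^n
O((log n)^2) is asymptotically smaller; O(n^n) grows faster


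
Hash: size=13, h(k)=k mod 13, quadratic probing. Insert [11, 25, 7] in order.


Insertions: 11->slot 11; 25->slot 12; 7->slot 7
Table: [None, None, None, None, None, None, None, 7, None, None, None, 11, 25]


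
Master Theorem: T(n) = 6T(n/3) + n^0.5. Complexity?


a=6, b=3, c=0.5. log_3(6)=1.631 > c=0.5. Case 1: O(n^log_b(a)) = O(n^1.631)
Complexity: O(n^1.631)


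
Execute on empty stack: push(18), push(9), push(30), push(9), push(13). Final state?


push(18) -> [18]
push(9) -> [18, 9]
push(30) -> [18, 9, 30]
push(9) -> [18, 9, 30, 9]
push(13) -> [18, 9, 30, 9, 13]
Final stack (bottom to top): [18, 9, 30, 9, 13]


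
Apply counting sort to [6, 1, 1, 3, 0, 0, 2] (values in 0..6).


Count array: [2, 2, 1, 1, 0, 0, 1]
Reconstruct: [0, 0, 1, 1, 2, 3, 6]


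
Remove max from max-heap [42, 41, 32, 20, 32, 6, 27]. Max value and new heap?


Max = 42
Replace root with last, heapify down
Resulting heap: [41, 32, 32, 20, 27, 6]


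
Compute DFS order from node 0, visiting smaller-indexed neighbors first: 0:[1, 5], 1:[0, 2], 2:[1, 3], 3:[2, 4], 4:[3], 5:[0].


DFS stack-based: start with [0]
Visit order: [0, 1, 2, 3, 4, 5]


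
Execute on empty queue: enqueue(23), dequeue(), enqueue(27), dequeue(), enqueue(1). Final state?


enqueue(23) -> [23]
dequeue() returns 23 -> []
enqueue(27) -> [27]
dequeue() returns 27 -> []
enqueue(1) -> [1]
Final queue (front to back): [1]


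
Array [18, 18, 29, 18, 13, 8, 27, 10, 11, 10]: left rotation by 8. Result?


Left rotate by 8: [11, 10, 18, 18, 29, 18, 13, 8, 27, 10]


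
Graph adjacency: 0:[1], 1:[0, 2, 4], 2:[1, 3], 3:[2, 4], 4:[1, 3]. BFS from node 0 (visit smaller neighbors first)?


BFS queue: start with [0]
Visit order: [0, 1, 2, 4, 3]


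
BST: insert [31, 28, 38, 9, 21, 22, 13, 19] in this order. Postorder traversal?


Root = 31; build tree by BST insertion.
Postorder traversal: [19, 13, 22, 21, 9, 28, 38, 31]


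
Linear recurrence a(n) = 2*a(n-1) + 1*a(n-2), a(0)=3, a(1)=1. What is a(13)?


Build bottom-up:
...a(11)=12875, a(12)=31083, a(13)=2*31083+1*12875=75041


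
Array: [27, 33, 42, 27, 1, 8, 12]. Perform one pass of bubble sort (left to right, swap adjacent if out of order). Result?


After one pass: [27, 33, 27, 1, 8, 12, 42]


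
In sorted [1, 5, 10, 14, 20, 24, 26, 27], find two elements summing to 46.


Two pointers: lo=0, hi=7
Found pair: (20, 26) summing to 46


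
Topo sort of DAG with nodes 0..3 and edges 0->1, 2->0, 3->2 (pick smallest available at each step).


Kahn's algorithm, process smallest node first
Order: [3, 2, 0, 1]


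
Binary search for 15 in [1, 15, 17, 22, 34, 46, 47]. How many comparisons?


Search for 15:
[0,6] mid=3 arr[3]=22
[0,2] mid=1 arr[1]=15
Total: 2 comparisons


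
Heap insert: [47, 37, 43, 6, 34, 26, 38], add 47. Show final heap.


Append 47: [47, 37, 43, 6, 34, 26, 38, 47]
Bubble up: swap idx 7(47) with idx 3(6); swap idx 3(47) with idx 1(37)
Result: [47, 47, 43, 37, 34, 26, 38, 6]


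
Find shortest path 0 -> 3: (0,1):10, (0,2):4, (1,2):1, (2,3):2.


Dijkstra from 0:
Distances: {0: 0, 1: 5, 2: 4, 3: 6}
Shortest distance to 3 = 6, path = [0, 2, 3]


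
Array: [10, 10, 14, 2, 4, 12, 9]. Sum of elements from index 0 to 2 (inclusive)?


Prefix sums: [0, 10, 20, 34, 36, 40, 52, 61]
Sum[0..2] = prefix[3] - prefix[0] = 34 - 0 = 34


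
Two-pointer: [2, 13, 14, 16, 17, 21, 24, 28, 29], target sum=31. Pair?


Two pointers: lo=0, hi=8
Found pair: (2, 29) summing to 31


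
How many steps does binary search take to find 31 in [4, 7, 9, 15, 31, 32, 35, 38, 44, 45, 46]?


Search for 31:
[0,10] mid=5 arr[5]=32
[0,4] mid=2 arr[2]=9
[3,4] mid=3 arr[3]=15
[4,4] mid=4 arr[4]=31
Total: 4 comparisons


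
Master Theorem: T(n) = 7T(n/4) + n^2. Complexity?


a=7, b=4, c=2. log_4(7)=1.404 < c=2. Case 3: O(n^c) = O(n^2)
Complexity: O(n^2)


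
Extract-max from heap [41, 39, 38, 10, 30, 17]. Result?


Max = 41
Replace root with last, heapify down
Resulting heap: [39, 30, 38, 10, 17]


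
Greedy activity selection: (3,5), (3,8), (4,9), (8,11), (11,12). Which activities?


Greedy: pick earliest-ending, then skip overlaps.
Selected (3 activities): [(3, 5), (8, 11), (11, 12)]


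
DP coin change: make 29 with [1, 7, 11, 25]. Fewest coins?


dp[0]=0; dp[i]=1+min(dp[i-c] for c in coins)
...dp[24]=4, dp[25]=1, dp[26]=2, dp[27]=3, dp[28]=4, dp[29]=3
Minimum coins for 29 = 3


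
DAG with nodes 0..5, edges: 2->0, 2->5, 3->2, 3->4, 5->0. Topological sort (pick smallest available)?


Kahn's algorithm, process smallest node first
Order: [1, 3, 2, 4, 5, 0]


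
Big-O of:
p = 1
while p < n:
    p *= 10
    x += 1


Per nesting level: O(log n) = O(log n)
Complexity: O(log n)


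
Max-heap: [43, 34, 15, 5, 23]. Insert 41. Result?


Append 41: [43, 34, 15, 5, 23, 41]
Bubble up: swap idx 5(41) with idx 2(15)
Result: [43, 34, 41, 5, 23, 15]


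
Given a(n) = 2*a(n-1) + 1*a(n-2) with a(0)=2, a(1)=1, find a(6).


Build bottom-up:
...a(4)=22, a(5)=53, a(6)=2*53+1*22=128


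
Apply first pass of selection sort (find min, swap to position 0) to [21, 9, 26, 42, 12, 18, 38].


After one pass: [9, 21, 26, 42, 12, 18, 38]


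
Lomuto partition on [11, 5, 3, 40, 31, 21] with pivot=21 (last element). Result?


Elements <= 21 go left of pivot.
Result: [11, 5, 3, 21, 31, 40], pivot at index 3


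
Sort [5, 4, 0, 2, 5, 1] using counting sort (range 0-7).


Count array: [1, 1, 1, 0, 1, 2, 0, 0]
Reconstruct: [0, 1, 2, 4, 5, 5]


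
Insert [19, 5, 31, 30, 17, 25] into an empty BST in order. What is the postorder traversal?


Root = 19; build tree by BST insertion.
Postorder traversal: [17, 5, 25, 30, 31, 19]


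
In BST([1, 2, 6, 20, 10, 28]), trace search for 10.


BST root = 1
Search for 10: compare at each node
Path: [1, 2, 6, 20, 10]


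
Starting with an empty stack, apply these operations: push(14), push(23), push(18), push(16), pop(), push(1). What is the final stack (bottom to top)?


push(14) -> [14]
push(23) -> [14, 23]
push(18) -> [14, 23, 18]
push(16) -> [14, 23, 18, 16]
pop() returns 16 -> [14, 23, 18]
push(1) -> [14, 23, 18, 1]
Final stack (bottom to top): [14, 23, 18, 1]


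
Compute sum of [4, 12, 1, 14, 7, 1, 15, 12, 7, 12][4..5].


Prefix sums: [0, 4, 16, 17, 31, 38, 39, 54, 66, 73, 85]
Sum[4..5] = prefix[6] - prefix[4] = 39 - 31 = 8


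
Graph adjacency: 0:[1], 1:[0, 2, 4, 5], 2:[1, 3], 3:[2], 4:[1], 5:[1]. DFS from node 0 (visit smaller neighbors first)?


DFS stack-based: start with [0]
Visit order: [0, 1, 2, 3, 4, 5]


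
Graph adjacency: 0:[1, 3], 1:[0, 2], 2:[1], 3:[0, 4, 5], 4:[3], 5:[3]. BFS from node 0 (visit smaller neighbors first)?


BFS queue: start with [0]
Visit order: [0, 1, 3, 2, 4, 5]


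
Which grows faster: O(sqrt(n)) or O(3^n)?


sublinear grows slower than exponential (base 3)
O(sqrt(n)) is asymptotically smaller; O(3^n) grows faster


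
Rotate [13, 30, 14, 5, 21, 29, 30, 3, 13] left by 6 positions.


Left rotate by 6: [30, 3, 13, 13, 30, 14, 5, 21, 29]


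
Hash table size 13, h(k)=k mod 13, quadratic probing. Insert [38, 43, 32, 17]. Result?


Insertions: 38->slot 12; 43->slot 4; 32->slot 6; 17->slot 5
Table: [None, None, None, None, 43, 17, 32, None, None, None, None, None, 38]


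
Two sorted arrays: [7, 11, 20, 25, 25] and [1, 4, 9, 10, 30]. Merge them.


Compare heads, take smaller each step.
Merged: [1, 4, 7, 9, 10, 11, 20, 25, 25, 30]


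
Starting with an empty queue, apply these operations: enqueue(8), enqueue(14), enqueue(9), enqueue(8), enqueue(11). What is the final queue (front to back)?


enqueue(8) -> [8]
enqueue(14) -> [8, 14]
enqueue(9) -> [8, 14, 9]
enqueue(8) -> [8, 14, 9, 8]
enqueue(11) -> [8, 14, 9, 8, 11]
Final queue (front to back): [8, 14, 9, 8, 11]


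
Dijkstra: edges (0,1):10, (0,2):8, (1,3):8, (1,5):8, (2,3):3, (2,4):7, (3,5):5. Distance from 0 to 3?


Dijkstra from 0:
Distances: {0: 0, 1: 10, 2: 8, 3: 11, 4: 15, 5: 16}
Shortest distance to 3 = 11, path = [0, 2, 3]


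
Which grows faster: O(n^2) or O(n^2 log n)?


quadratic grows slower than n^2 log n
O(n^2) is asymptotically smaller; O(n^2 log n) grows faster


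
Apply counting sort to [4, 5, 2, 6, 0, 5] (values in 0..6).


Count array: [1, 0, 1, 0, 1, 2, 1]
Reconstruct: [0, 2, 4, 5, 5, 6]


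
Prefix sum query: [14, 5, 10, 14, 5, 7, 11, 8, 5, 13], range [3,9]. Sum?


Prefix sums: [0, 14, 19, 29, 43, 48, 55, 66, 74, 79, 92]
Sum[3..9] = prefix[10] - prefix[3] = 92 - 29 = 63


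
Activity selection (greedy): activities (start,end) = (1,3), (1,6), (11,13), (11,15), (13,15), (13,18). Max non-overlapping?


Greedy: pick earliest-ending, then skip overlaps.
Selected (3 activities): [(1, 3), (11, 13), (13, 15)]


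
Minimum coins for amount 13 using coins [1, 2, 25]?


dp[0]=0; dp[i]=1+min(dp[i-c] for c in coins)
...dp[8]=4, dp[9]=5, dp[10]=5, dp[11]=6, dp[12]=6, dp[13]=7
Minimum coins for 13 = 7


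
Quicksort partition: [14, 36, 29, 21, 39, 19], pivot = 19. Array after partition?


Elements <= 19 go left of pivot.
Result: [14, 19, 29, 21, 39, 36], pivot at index 1


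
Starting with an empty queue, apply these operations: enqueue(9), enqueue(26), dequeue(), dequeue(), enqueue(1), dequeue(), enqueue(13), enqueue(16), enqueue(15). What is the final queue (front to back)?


enqueue(9) -> [9]
enqueue(26) -> [9, 26]
dequeue() returns 9 -> [26]
dequeue() returns 26 -> []
enqueue(1) -> [1]
dequeue() returns 1 -> []
enqueue(13) -> [13]
enqueue(16) -> [13, 16]
enqueue(15) -> [13, 16, 15]
Final queue (front to back): [13, 16, 15]


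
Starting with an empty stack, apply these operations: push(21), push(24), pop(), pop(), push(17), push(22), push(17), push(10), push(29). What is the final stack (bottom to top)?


push(21) -> [21]
push(24) -> [21, 24]
pop() returns 24 -> [21]
pop() returns 21 -> []
push(17) -> [17]
push(22) -> [17, 22]
push(17) -> [17, 22, 17]
push(10) -> [17, 22, 17, 10]
push(29) -> [17, 22, 17, 10, 29]
Final stack (bottom to top): [17, 22, 17, 10, 29]


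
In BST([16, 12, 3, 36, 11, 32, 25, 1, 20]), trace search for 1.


BST root = 16
Search for 1: compare at each node
Path: [16, 12, 3, 1]


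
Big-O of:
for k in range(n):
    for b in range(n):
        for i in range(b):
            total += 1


Per nesting level: O(n) * O(n) * O(n) [triangular over b] = O(n^3)
Complexity: O(n^3)


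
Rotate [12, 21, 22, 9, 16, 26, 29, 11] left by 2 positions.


Left rotate by 2: [22, 9, 16, 26, 29, 11, 12, 21]


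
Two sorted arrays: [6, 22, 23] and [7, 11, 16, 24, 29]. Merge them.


Compare heads, take smaller each step.
Merged: [6, 7, 11, 16, 22, 23, 24, 29]


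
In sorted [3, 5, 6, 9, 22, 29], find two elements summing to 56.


Two pointers: lo=0, hi=5
No pair sums to 56


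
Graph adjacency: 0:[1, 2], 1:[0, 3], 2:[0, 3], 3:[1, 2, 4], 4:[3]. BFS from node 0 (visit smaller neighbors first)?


BFS queue: start with [0]
Visit order: [0, 1, 2, 3, 4]


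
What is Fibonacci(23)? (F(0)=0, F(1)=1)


F(n)=F(n-1)+F(n-2)
...F(21)=10946, F(22)=17711, F(23)=28657


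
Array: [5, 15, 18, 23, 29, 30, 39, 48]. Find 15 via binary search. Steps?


Search for 15:
[0,7] mid=3 arr[3]=23
[0,2] mid=1 arr[1]=15
Total: 2 comparisons


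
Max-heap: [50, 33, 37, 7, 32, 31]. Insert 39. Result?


Append 39: [50, 33, 37, 7, 32, 31, 39]
Bubble up: swap idx 6(39) with idx 2(37)
Result: [50, 33, 39, 7, 32, 31, 37]


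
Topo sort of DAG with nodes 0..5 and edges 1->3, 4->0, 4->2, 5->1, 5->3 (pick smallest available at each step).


Kahn's algorithm, process smallest node first
Order: [4, 0, 2, 5, 1, 3]


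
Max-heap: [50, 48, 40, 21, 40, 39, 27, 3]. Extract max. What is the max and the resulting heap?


Max = 50
Replace root with last, heapify down
Resulting heap: [48, 40, 40, 21, 3, 39, 27]


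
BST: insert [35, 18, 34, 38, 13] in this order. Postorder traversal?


Root = 35; build tree by BST insertion.
Postorder traversal: [13, 34, 18, 38, 35]


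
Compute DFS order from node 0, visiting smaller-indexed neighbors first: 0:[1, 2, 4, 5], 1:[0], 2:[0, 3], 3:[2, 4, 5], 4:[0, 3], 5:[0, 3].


DFS stack-based: start with [0]
Visit order: [0, 1, 2, 3, 4, 5]


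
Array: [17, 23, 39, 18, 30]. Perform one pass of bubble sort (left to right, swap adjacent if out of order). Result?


After one pass: [17, 23, 18, 30, 39]


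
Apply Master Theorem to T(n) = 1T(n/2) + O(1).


a=1, b=2, c=0. log_2(1)=0 = c=0. Case 2: O(n^c log n) = O(log n)
Complexity: O(log n)


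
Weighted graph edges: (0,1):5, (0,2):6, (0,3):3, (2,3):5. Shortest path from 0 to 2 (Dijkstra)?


Dijkstra from 0:
Distances: {0: 0, 1: 5, 2: 6, 3: 3}
Shortest distance to 2 = 6, path = [0, 2]


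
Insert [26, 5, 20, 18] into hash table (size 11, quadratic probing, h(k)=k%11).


Insertions: 26->slot 4; 5->slot 5; 20->slot 9; 18->slot 7
Table: [None, None, None, None, 26, 5, None, 18, None, 20, None]


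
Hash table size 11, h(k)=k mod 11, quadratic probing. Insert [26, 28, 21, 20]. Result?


Insertions: 26->slot 4; 28->slot 6; 21->slot 10; 20->slot 9
Table: [None, None, None, None, 26, None, 28, None, None, 20, 21]


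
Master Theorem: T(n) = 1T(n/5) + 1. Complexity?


a=1, b=5, c=0. log_5(1)=0 = c=0. Case 2: O(n^c log n) = O(log n)
Complexity: O(log n)


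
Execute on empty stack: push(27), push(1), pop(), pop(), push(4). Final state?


push(27) -> [27]
push(1) -> [27, 1]
pop() returns 1 -> [27]
pop() returns 27 -> []
push(4) -> [4]
Final stack (bottom to top): [4]


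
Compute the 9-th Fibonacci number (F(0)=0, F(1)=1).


F(n)=F(n-1)+F(n-2)
...F(7)=13, F(8)=21, F(9)=34


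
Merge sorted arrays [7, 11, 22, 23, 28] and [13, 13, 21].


Compare heads, take smaller each step.
Merged: [7, 11, 13, 13, 21, 22, 23, 28]


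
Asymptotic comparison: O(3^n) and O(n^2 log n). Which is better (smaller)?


n^2 log n grows slower than exponential (base 3)
O(n^2 log n) is asymptotically smaller; O(3^n) grows faster


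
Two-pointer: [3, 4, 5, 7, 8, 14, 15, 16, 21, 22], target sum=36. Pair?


Two pointers: lo=0, hi=9
Found pair: (14, 22) summing to 36


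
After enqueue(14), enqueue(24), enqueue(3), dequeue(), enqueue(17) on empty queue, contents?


enqueue(14) -> [14]
enqueue(24) -> [14, 24]
enqueue(3) -> [14, 24, 3]
dequeue() returns 14 -> [24, 3]
enqueue(17) -> [24, 3, 17]
Final queue (front to back): [24, 3, 17]


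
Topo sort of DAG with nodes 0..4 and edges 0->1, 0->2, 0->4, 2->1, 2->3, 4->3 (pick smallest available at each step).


Kahn's algorithm, process smallest node first
Order: [0, 2, 1, 4, 3]


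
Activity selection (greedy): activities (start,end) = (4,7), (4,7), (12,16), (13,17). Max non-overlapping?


Greedy: pick earliest-ending, then skip overlaps.
Selected (2 activities): [(4, 7), (12, 16)]


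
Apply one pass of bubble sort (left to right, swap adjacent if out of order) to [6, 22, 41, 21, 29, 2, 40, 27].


After one pass: [6, 22, 21, 29, 2, 40, 27, 41]


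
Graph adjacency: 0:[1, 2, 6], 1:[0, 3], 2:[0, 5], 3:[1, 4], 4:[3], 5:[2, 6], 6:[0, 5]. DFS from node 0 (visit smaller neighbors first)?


DFS stack-based: start with [0]
Visit order: [0, 1, 3, 4, 2, 5, 6]


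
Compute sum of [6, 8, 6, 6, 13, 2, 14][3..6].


Prefix sums: [0, 6, 14, 20, 26, 39, 41, 55]
Sum[3..6] = prefix[7] - prefix[3] = 55 - 20 = 35


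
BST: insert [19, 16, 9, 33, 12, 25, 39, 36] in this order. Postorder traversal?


Root = 19; build tree by BST insertion.
Postorder traversal: [12, 9, 16, 25, 36, 39, 33, 19]


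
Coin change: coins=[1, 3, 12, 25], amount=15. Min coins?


dp[0]=0; dp[i]=1+min(dp[i-c] for c in coins)
...dp[10]=4, dp[11]=5, dp[12]=1, dp[13]=2, dp[14]=3, dp[15]=2
Minimum coins for 15 = 2


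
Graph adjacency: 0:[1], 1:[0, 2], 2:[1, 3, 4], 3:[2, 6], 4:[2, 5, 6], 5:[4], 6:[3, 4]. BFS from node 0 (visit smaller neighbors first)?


BFS queue: start with [0]
Visit order: [0, 1, 2, 3, 4, 6, 5]


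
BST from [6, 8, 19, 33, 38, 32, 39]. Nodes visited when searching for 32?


BST root = 6
Search for 32: compare at each node
Path: [6, 8, 19, 33, 32]


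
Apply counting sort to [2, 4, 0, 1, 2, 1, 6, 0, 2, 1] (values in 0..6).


Count array: [2, 3, 3, 0, 1, 0, 1]
Reconstruct: [0, 0, 1, 1, 1, 2, 2, 2, 4, 6]


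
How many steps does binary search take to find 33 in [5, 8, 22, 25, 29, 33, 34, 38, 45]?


Search for 33:
[0,8] mid=4 arr[4]=29
[5,8] mid=6 arr[6]=34
[5,5] mid=5 arr[5]=33
Total: 3 comparisons


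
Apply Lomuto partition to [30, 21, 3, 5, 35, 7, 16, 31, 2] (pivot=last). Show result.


Elements <= 2 go left of pivot.
Result: [2, 21, 3, 5, 35, 7, 16, 31, 30], pivot at index 0


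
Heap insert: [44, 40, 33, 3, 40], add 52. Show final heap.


Append 52: [44, 40, 33, 3, 40, 52]
Bubble up: swap idx 5(52) with idx 2(33); swap idx 2(52) with idx 0(44)
Result: [52, 40, 44, 3, 40, 33]


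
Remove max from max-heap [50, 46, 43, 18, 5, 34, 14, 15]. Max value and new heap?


Max = 50
Replace root with last, heapify down
Resulting heap: [46, 18, 43, 15, 5, 34, 14]


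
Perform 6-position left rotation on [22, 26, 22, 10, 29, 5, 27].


Left rotate by 6: [27, 22, 26, 22, 10, 29, 5]


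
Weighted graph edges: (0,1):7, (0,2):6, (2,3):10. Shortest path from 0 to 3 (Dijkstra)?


Dijkstra from 0:
Distances: {0: 0, 1: 7, 2: 6, 3: 16}
Shortest distance to 3 = 16, path = [0, 2, 3]


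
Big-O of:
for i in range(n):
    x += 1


Per nesting level: O(n) = O(n)
Complexity: O(n)


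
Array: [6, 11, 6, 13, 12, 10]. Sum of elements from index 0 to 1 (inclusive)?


Prefix sums: [0, 6, 17, 23, 36, 48, 58]
Sum[0..1] = prefix[2] - prefix[0] = 17 - 0 = 17


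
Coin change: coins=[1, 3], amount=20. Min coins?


dp[0]=0; dp[i]=1+min(dp[i-c] for c in coins)
...dp[15]=5, dp[16]=6, dp[17]=7, dp[18]=6, dp[19]=7, dp[20]=8
Minimum coins for 20 = 8


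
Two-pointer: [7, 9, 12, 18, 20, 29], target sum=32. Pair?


Two pointers: lo=0, hi=5
Found pair: (12, 20) summing to 32


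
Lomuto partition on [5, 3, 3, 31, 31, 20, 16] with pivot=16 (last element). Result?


Elements <= 16 go left of pivot.
Result: [5, 3, 3, 16, 31, 20, 31], pivot at index 3


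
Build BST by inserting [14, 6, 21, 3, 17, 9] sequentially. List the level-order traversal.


Root = 14; build tree by BST insertion.
Level-Order traversal: [14, 6, 21, 3, 9, 17]


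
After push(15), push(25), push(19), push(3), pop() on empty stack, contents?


push(15) -> [15]
push(25) -> [15, 25]
push(19) -> [15, 25, 19]
push(3) -> [15, 25, 19, 3]
pop() returns 3 -> [15, 25, 19]
Final stack (bottom to top): [15, 25, 19]


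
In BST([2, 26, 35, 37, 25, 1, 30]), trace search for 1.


BST root = 2
Search for 1: compare at each node
Path: [2, 1]


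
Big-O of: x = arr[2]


Analysis: constant-time operation, no loop
Complexity: O(1)


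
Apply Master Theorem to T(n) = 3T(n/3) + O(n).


a=3, b=3, c=1. log_3(3)=1 = c=1. Case 2: O(n^c log n) = O(n log n)
Complexity: O(n log n)


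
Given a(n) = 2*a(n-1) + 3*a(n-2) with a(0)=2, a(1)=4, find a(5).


Build bottom-up:
...a(3)=40, a(4)=122, a(5)=2*122+3*40=364


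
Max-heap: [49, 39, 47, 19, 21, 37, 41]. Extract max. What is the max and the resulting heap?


Max = 49
Replace root with last, heapify down
Resulting heap: [47, 39, 41, 19, 21, 37]


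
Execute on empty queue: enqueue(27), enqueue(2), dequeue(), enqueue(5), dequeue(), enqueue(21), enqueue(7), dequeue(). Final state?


enqueue(27) -> [27]
enqueue(2) -> [27, 2]
dequeue() returns 27 -> [2]
enqueue(5) -> [2, 5]
dequeue() returns 2 -> [5]
enqueue(21) -> [5, 21]
enqueue(7) -> [5, 21, 7]
dequeue() returns 5 -> [21, 7]
Final queue (front to back): [21, 7]


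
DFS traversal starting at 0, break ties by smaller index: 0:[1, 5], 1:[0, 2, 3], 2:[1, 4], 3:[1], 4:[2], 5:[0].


DFS stack-based: start with [0]
Visit order: [0, 1, 2, 4, 3, 5]


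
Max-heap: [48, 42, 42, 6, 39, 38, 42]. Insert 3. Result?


Append 3: [48, 42, 42, 6, 39, 38, 42, 3]
Bubble up: no swaps needed
Result: [48, 42, 42, 6, 39, 38, 42, 3]


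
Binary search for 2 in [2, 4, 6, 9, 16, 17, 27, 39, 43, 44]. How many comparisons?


Search for 2:
[0,9] mid=4 arr[4]=16
[0,3] mid=1 arr[1]=4
[0,0] mid=0 arr[0]=2
Total: 3 comparisons


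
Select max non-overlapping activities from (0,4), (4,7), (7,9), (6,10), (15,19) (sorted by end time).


Greedy: pick earliest-ending, then skip overlaps.
Selected (4 activities): [(0, 4), (4, 7), (7, 9), (15, 19)]


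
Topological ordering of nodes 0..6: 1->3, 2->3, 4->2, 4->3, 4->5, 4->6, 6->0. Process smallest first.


Kahn's algorithm, process smallest node first
Order: [1, 4, 2, 3, 5, 6, 0]


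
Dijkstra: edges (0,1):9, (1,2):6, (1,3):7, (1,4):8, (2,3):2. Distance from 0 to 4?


Dijkstra from 0:
Distances: {0: 0, 1: 9, 2: 15, 3: 16, 4: 17}
Shortest distance to 4 = 17, path = [0, 1, 4]


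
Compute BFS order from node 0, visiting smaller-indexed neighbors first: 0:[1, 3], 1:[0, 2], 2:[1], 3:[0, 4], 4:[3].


BFS queue: start with [0]
Visit order: [0, 1, 3, 2, 4]


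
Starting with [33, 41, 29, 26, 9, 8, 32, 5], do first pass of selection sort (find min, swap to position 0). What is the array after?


After one pass: [5, 41, 29, 26, 9, 8, 32, 33]


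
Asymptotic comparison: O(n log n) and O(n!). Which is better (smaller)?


linearithmic grows slower than factorial
O(n log n) is asymptotically smaller; O(n!) grows faster


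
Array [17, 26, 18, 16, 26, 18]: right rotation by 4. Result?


Right rotate by 4: [18, 16, 26, 18, 17, 26]


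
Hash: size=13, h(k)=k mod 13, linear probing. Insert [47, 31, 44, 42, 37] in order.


Insertions: 47->slot 8; 31->slot 5; 44->slot 6; 42->slot 3; 37->slot 11
Table: [None, None, None, 42, None, 31, 44, None, 47, None, None, 37, None]


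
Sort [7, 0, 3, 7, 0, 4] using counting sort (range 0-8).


Count array: [2, 0, 0, 1, 1, 0, 0, 2, 0]
Reconstruct: [0, 0, 3, 4, 7, 7]


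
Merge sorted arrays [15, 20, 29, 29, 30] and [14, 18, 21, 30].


Compare heads, take smaller each step.
Merged: [14, 15, 18, 20, 21, 29, 29, 30, 30]


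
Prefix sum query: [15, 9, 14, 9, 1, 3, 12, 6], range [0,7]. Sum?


Prefix sums: [0, 15, 24, 38, 47, 48, 51, 63, 69]
Sum[0..7] = prefix[8] - prefix[0] = 69 - 0 = 69


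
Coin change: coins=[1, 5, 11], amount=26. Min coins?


dp[0]=0; dp[i]=1+min(dp[i-c] for c in coins)
...dp[21]=3, dp[22]=2, dp[23]=3, dp[24]=4, dp[25]=5, dp[26]=4
Minimum coins for 26 = 4


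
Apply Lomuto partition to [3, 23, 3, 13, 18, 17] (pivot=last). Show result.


Elements <= 17 go left of pivot.
Result: [3, 3, 13, 17, 18, 23], pivot at index 3


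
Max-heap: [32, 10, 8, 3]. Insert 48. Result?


Append 48: [32, 10, 8, 3, 48]
Bubble up: swap idx 4(48) with idx 1(10); swap idx 1(48) with idx 0(32)
Result: [48, 32, 8, 3, 10]


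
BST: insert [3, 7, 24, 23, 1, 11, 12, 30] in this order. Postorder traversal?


Root = 3; build tree by BST insertion.
Postorder traversal: [1, 12, 11, 23, 30, 24, 7, 3]


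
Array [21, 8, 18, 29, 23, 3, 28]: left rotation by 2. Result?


Left rotate by 2: [18, 29, 23, 3, 28, 21, 8]


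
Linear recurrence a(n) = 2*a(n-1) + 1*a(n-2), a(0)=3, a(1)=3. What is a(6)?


Build bottom-up:
...a(4)=51, a(5)=123, a(6)=2*123+1*51=297


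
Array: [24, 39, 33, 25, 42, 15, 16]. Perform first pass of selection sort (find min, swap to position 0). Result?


After one pass: [15, 39, 33, 25, 42, 24, 16]


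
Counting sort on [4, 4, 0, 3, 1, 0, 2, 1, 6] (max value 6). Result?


Count array: [2, 2, 1, 1, 2, 0, 1]
Reconstruct: [0, 0, 1, 1, 2, 3, 4, 4, 6]
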